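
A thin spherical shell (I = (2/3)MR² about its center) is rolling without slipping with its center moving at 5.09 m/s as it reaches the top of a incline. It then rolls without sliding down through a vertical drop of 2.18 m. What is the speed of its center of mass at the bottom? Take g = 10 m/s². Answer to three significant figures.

With I = (2/3)MR², the ratio k = I/(MR²) is 2/3.
Rolling without slipping gives ω = v/R, so the total kinetic energy is ½Mv² + ½Iω² = ½(1+k)Mv² = (5/6)Mv².
Conserving energy between top and bottom: (5/6)Mv² = (5/6)Mv₀² + Mgh, hence v² = v₀² + 2gh/(1+k).
v = √(5.09² + 2×10×2.18/1.667) = √52.07 ≈ 7.22 m/s.

v ≈ 7.22 m/s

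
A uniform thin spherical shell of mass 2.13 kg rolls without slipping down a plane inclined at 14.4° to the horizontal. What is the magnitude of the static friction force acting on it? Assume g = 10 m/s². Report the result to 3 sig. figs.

With I = (2/3)MR², the ratio k = I/(MR²) is 2/3.
Along the incline Mg sinθ − f = Ma, and torque about the center fR = Iα = kMR²(a/R) gives f = kMa.
Combining, a = g sinθ/(1+k) and f = kMa = kMg sinθ/(1+k).
f = (2/3) × 2.13 × 10 × sin14.4° / 1.667 ≈ 2.12 N.

f ≈ 2.12 N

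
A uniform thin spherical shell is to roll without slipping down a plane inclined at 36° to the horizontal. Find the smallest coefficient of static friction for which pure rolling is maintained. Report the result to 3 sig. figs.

For this body I = (2/3)MR², i.e. k = I/(MR²) = 2/3.
Along the incline Mg sinθ − f = Ma, and torque about the center fR = Iα = kMR²(a/R) gives f = kMa.
These give a = g sinθ/(1+k) and the required friction f = kMg sinθ/(1+k).
With N = Mg cosθ, the no-slip condition f ≤ μN gives μ_min = f/N = k tanθ/(1+k).
μ_min = (2/3) × tan36° / 1.667 ≈ 0.291.

μ_min ≈ 0.291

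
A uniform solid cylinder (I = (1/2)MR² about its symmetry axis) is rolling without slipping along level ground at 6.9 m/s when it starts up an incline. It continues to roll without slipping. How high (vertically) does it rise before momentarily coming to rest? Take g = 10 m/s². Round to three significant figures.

h ≈ 3.57 m

The moment of inertia is (1/2)MR², giving k ≡ I/(MR²) = 0.5.
Pure rolling means v = ωR; then KE = ½Mv² + ½I(v/R)² = ½(1+k)Mv² = (3/4)Mv².
At the top the kinetic energy is zero, so (3/4)Mv₀² = Mgh.
Thus h = (1+k)v₀²/(2g) = 1.5 × 6.9² / (2 × 10) ≈ 3.57 m.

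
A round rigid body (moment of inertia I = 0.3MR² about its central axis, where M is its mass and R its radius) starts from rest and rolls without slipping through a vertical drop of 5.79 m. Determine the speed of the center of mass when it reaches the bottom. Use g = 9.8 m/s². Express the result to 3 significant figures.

With I = 0.3MR², the ratio k = I/(MR²) is 0.3.
Since it rolls without slipping, ω = v/R and KE = ½Mv² + ½Iω² = ½(1+k)Mv² = (13/20)Mv².
Setting Mgh = (13/20)Mv² gives v = √(2gh/(1+k)) = √(2·9.8·5.79/1.3) ≈ 9.34 m/s.

v ≈ 9.34 m/s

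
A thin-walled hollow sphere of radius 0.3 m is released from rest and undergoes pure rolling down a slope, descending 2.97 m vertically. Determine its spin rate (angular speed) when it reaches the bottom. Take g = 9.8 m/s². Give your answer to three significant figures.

ω ≈ 19.7 rad/s

Here I = (2/3)MR², so the shape factor k = I/(MR²) = 2/3.
Since it rolls without slipping, ω = v/R and KE = ½Mv² + ½Iω² = ½(1+k)Mv² = (5/6)Mv².
Energy conservation Mgh = ½(1+k)Mv² gives v = √(2gh/(1+k)) = √(2 × 9.8 × 2.97 / 1.667) = 5.91 m/s.
Then ω = v/R = 5.91 / 0.3 ≈ 19.7 rad/s.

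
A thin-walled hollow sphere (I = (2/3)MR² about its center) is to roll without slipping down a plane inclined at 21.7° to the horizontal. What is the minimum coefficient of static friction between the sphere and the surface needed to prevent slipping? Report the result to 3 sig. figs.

μ_min ≈ 0.159

The moment of inertia is (2/3)MR², giving k ≡ I/(MR²) = 2/3.
Newton's second law down the slope: Mg sinθ − f = Ma. The torque equation fR = Iα (with α = a/R) gives f = kMa.
These give a = g sinθ/(1+k) and the required friction f = kMg sinθ/(1+k).
The normal force is N = Mg cosθ, so μ_min = f/N = k tanθ/(1+k).
μ_min = (2/3) × tan21.7° / 1.667 ≈ 0.159.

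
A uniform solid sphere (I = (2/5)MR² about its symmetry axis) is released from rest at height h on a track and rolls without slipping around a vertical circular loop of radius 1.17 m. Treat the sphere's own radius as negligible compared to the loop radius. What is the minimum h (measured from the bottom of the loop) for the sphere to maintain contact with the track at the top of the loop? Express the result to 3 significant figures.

With I = (2/5)MR², the ratio k = I/(MR²) is 0.4.
At the top, contact is just lost when gravity alone supplies the centripetal force: Mg = Mv_top²/r, i.e. v_top² = gr.
With ω = v/R, the kinetic energy at speed v is ½(1+k)Mv² = (7/10)Mv².
Energy conservation from release (height h) to the top (height 2r): Mgh = Mg(2r) + (7/10)M·gr.
Thus h_min = 2r + (1+k)r/2 = r(2 + 1.4/2) = 1.17 × 2.7 ≈ 3.16 m.

h_min ≈ 3.16 m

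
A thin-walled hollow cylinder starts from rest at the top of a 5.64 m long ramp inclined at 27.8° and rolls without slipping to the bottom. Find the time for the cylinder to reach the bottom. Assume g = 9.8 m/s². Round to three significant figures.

t ≈ 2.22 s

Here I = MR², so the shape factor k = I/(MR²) = 1.
Translational: Mg sinθ − f = Ma. Rotational about the CM: fR = Iα = kMRa, so f = kMa.
Hence a = g sinθ/(1+k) = 9.8×sin27.8°/2 = 2.285 m/s².
With constant a from rest, t = √(2L/a) = √(2·5.64/2.285) ≈ 2.22 s.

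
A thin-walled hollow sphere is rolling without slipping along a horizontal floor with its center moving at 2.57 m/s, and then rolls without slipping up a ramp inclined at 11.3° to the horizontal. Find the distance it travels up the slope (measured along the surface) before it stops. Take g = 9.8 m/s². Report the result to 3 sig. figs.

With I = (2/3)MR², the ratio k = I/(MR²) is 2/3.
Pure rolling means v = ωR; then KE = ½Mv² + ½I(v/R)² = ½(1+k)Mv² = (5/6)Mv².
Setting this equal to Mgh gives the vertical rise h = (1+k)v₀²/(2g) = 1.667×2.57²/(2×9.8) = 0.5616 m.
Along the incline, d = h/sinθ = 0.5616/sin11.3° ≈ 2.87 m.

d ≈ 2.87 m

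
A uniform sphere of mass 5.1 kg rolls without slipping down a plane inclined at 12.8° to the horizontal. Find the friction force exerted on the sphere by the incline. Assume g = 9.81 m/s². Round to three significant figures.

f ≈ 3.17 N

For this body I = (2/5)MR², i.e. k = I/(MR²) = 0.4.
Translational: Mg sinθ − f = Ma. Rotational about the CM: fR = Iα = kMRa, so f = kMa.
Combining, a = g sinθ/(1+k) and f = kMa = kMg sinθ/(1+k).
f = 0.4 × 5.1 × 9.81 × sin12.8° / 1.4 ≈ 3.17 N.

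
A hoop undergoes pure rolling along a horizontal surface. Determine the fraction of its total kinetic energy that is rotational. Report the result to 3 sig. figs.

fraction ≈ 0.500

The moment of inertia is MR², giving k ≡ I/(MR²) = 1.
Since ω = v/R, the translational part is ½Mv² and the rotational part is ½I(v/R)² = ½kMv²; the total is ½(1+k)Mv².
The rotational fraction is therefore k/(1+k) = 1/2 ≈ 0.500.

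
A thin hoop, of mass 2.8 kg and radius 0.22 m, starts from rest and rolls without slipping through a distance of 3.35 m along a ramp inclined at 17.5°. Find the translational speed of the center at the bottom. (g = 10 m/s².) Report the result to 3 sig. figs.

v ≈ 3.17 m/s

Here I = MR², so the shape factor k = I/(MR²) = 1.
The rolling condition ω = v/R makes the rotational term ½I(v/R)² = ½kMv², so KE_total = ½(1+k)Mv² = Mv².
The vertical drop is h = L sinθ = 3.35 × sin17.5° = 1.007 m.
Setting Mgh = Mv² gives v = √(2gh/(1+k)) = √(2·10·1.007/2) ≈ 3.17 m/s.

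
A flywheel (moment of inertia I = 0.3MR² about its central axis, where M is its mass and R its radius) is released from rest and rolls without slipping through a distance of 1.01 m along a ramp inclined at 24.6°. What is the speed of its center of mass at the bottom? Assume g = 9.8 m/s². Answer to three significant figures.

v ≈ 2.52 m/s

The moment of inertia is 0.3MR², giving k ≡ I/(MR²) = 0.3.
Pure rolling means v = ωR; then KE = ½Mv² + ½I(v/R)² = ½(1+k)Mv² = (13/20)Mv².
The vertical drop is h = L sinθ = 1.01 × sin24.6° = 0.4204 m.
Setting Mgh = (13/20)Mv² gives v = √(2gh/(1+k)) = √(2·9.8·0.4204/1.3) ≈ 2.52 m/s.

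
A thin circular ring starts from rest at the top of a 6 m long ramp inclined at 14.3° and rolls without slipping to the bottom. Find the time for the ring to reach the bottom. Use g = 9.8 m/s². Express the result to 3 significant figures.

The moment of inertia is MR², giving k ≡ I/(MR²) = 1.
Translational: Mg sinθ − f = Ma. Rotational about the CM: fR = Iα = kMRa, so f = kMa.
Hence a = g sinθ/(1+k) = 9.8×sin14.3°/2 = 1.21 m/s².
Starting from rest, L = ½at², so t = √(2L/a) = √(2×6/1.21) ≈ 3.15 s.

t ≈ 3.15 s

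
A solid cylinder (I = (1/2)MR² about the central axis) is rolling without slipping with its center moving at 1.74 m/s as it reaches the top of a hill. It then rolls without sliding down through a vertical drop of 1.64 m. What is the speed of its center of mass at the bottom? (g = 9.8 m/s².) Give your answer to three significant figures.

v ≈ 4.95 m/s

For this body I = (1/2)MR², i.e. k = I/(MR²) = 0.5.
Rolling without slipping gives ω = v/R, so the total kinetic energy is ½Mv² + ½Iω² = ½(1+k)Mv² = (3/4)Mv².
Energy conservation: (3/4)Mv₀² + Mgh = (3/4)Mv², so v² = v₀² + 2gh/(1+k).
v = √(1.74² + 2×9.8×1.64/1.5) = √24.46 ≈ 4.95 m/s.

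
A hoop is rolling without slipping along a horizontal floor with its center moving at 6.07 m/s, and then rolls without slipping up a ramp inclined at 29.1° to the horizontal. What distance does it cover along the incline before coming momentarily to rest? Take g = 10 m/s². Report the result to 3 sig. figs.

d ≈ 7.58 m

The moment of inertia is MR², giving k ≡ I/(MR²) = 1.
Pure rolling means v = ωR; then KE = ½Mv² + ½I(v/R)² = ½(1+k)Mv² = Mv².
Setting this equal to Mgh gives the vertical rise h = (1+k)v₀²/(2g) = 2×6.07²/(2×10) = 3.684 m.
The distance along the slope is d = h/sinθ = 3.684/sin29.1° ≈ 7.58 m.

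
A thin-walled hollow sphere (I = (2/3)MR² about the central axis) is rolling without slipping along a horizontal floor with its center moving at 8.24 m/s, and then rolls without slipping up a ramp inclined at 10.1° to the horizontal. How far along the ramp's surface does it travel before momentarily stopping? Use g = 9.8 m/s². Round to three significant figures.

With I = (2/3)MR², the ratio k = I/(MR²) is 2/3.
Pure rolling means v = ωR; then KE = ½Mv² + ½I(v/R)² = ½(1+k)Mv² = (5/6)Mv².
Setting this equal to Mgh gives the vertical rise h = (1+k)v₀²/(2g) = 1.667×8.24²/(2×9.8) = 5.774 m.
Along the incline, d = h/sinθ = 5.774/sin10.1° ≈ 32.9 m.

d ≈ 32.9 m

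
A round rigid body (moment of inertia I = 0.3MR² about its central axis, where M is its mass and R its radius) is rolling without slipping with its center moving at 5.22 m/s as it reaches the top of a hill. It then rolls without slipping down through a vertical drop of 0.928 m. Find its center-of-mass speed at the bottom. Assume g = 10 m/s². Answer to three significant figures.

Here I = 0.3MR², so the shape factor k = I/(MR²) = 0.3.
The rolling condition ω = v/R makes the rotational term ½I(v/R)² = ½kMv², so KE_total = ½(1+k)Mv² = (13/20)Mv².
Conserving energy between top and bottom: (13/20)Mv² = (13/20)Mv₀² + Mgh, hence v² = v₀² + 2gh/(1+k).
v = √(5.22² + 2×10×0.928/1.3) = √41.53 ≈ 6.44 m/s.

v ≈ 6.44 m/s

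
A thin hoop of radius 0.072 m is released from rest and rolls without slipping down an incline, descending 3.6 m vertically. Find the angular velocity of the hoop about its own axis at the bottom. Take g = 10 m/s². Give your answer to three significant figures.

ω ≈ 83.3 rad/s

For this body I = MR², i.e. k = I/(MR²) = 1.
Rolling without slipping gives ω = v/R, so the total kinetic energy is ½Mv² + ½Iω² = ½(1+k)Mv² = Mv².
Energy conservation Mgh = ½(1+k)Mv² gives v = √(2gh/(1+k)) = √(2 × 10 × 3.6 / 2) = 6 m/s.
The angular speed follows from ω = v/R = 6/0.072 ≈ 83.3 rad/s.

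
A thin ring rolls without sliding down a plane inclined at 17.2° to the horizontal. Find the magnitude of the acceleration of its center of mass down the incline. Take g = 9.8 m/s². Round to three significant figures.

Here I = MR², so the shape factor k = I/(MR²) = 1.
Newton's second law down the slope: Mg sinθ − f = Ma. The torque equation fR = Iα (with α = a/R) gives f = kMa.
Eliminating f: Mg sinθ = (1+k)Ma, so a = g sinθ/(1+k) = 9.8 × sin17.2° / 2 ≈ 1.45 m/s².

a ≈ 1.45 m/s²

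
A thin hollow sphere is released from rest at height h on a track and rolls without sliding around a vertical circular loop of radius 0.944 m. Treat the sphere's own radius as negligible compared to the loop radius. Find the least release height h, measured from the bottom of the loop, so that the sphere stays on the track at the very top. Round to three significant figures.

h_min ≈ 2.67 m

Here I = (2/3)MR², so the shape factor k = I/(MR²) = 2/3.
At the top, contact is just lost when gravity alone supplies the centripetal force: Mg = Mv_top²/r, i.e. v_top² = gr.
With ω = v/R, the kinetic energy at speed v is ½(1+k)Mv² = (5/6)Mv².
Energy conservation from release (height h) to the top (height 2r): Mgh = Mg(2r) + (5/6)M·gr.
Thus h_min = 2r + (1+k)r/2 = r(2 + 1.667/2) = 0.944 × 2.833 ≈ 2.67 m.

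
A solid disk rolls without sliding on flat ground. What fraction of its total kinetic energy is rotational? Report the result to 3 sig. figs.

fraction ≈ 0.333

With I = (1/2)MR², the ratio k = I/(MR²) is 0.5.
Since ω = v/R, the translational part is ½Mv² and the rotational part is ½I(v/R)² = ½kMv²; the total is ½(1+k)Mv².
The rotational fraction is therefore k/(1+k) = 0.5/1.5 ≈ 0.333.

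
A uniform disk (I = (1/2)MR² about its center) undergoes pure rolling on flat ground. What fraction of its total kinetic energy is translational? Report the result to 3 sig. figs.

Here I = (1/2)MR², so the shape factor k = I/(MR²) = 0.5.
With ω = v/R, KE_trans = ½Mv² and KE_rot = ½Iω² = ½kMv², so KE_total = ½(1+k)Mv².
The translational fraction is therefore 1/(1+k) = 1/1.5 ≈ 0.667.

fraction ≈ 0.667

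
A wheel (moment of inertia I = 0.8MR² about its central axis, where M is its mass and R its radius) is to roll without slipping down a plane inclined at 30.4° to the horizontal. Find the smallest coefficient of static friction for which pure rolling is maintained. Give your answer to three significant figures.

Here I = 0.8MR², so the shape factor k = I/(MR²) = 0.8.
Along the incline Mg sinθ − f = Ma, and torque about the center fR = Iα = kMR²(a/R) gives f = kMa.
These give a = g sinθ/(1+k) and the required friction f = kMg sinθ/(1+k).
The normal force is N = Mg cosθ, so μ_min = f/N = k tanθ/(1+k).
μ_min = 0.8 × tan30.4° / 1.8 ≈ 0.261.

μ_min ≈ 0.261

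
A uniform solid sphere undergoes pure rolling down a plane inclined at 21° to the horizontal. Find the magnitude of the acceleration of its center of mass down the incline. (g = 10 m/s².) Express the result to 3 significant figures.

For this body I = (2/5)MR², i.e. k = I/(MR²) = 0.4.
Along the incline Mg sinθ − f = Ma, and torque about the center fR = Iα = kMR²(a/R) gives f = kMa.
Eliminating f: Mg sinθ = (1+k)Ma, so a = g sinθ/(1+k) = 10 × sin21° / 1.4 ≈ 2.56 m/s².

a ≈ 2.56 m/s²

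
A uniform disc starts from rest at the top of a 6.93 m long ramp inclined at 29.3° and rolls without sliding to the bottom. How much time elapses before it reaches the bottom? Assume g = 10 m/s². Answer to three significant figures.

For this body I = (1/2)MR², i.e. k = I/(MR²) = 0.5.
Along the incline Mg sinθ − f = Ma, and torque about the center fR = Iα = kMR²(a/R) gives f = kMa.
Hence a = g sinθ/(1+k) = 10×sin29.3°/1.5 = 3.263 m/s².
Starting from rest, L = ½at², so t = √(2L/a) = √(2×6.93/3.263) ≈ 2.06 s.

t ≈ 2.06 s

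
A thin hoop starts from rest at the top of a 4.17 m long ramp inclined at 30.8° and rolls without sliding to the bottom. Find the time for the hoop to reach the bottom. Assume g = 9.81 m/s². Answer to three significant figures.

t ≈ 1.82 s

With I = MR², the ratio k = I/(MR²) is 1.
Newton's second law down the slope: Mg sinθ − f = Ma. The torque equation fR = Iα (with α = a/R) gives f = kMa.
Hence a = g sinθ/(1+k) = 9.81×sin30.8°/2 = 2.512 m/s².
Starting from rest, L = ½at², so t = √(2L/a) = √(2×4.17/2.512) ≈ 1.82 s.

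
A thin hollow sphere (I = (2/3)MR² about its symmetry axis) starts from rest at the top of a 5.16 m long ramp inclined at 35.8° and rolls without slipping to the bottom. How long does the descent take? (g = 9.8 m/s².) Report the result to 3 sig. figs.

For this body I = (2/3)MR², i.e. k = I/(MR²) = 2/3.
Translational: Mg sinθ − f = Ma. Rotational about the CM: fR = Iα = kMRa, so f = kMa.
Hence a = g sinθ/(1+k) = 9.8×sin35.8°/1.667 = 3.44 m/s².
Starting from rest, L = ½at², so t = √(2L/a) = √(2×5.16/3.44) ≈ 1.73 s.

t ≈ 1.73 s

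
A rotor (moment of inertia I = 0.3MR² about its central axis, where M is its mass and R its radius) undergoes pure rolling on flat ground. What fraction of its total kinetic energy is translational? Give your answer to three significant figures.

With I = 0.3MR², the ratio k = I/(MR²) is 0.3.
With ω = v/R, KE_trans = ½Mv² and KE_rot = ½Iω² = ½kMv², so KE_total = ½(1+k)Mv².
The translational fraction is therefore 1/(1+k) = 1/1.3 ≈ 0.769.

fraction ≈ 0.769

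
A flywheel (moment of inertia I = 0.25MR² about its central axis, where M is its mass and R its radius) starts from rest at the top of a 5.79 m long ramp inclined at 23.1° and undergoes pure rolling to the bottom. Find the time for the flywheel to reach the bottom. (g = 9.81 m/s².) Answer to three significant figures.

t ≈ 1.94 s

With I = 0.25MR², the ratio k = I/(MR²) is 0.25.
Translational: Mg sinθ − f = Ma. Rotational about the CM: fR = Iα = kMRa, so f = kMa.
Hence a = g sinθ/(1+k) = 9.81×sin23.1°/1.25 = 3.079 m/s².
With constant a from rest, t = √(2L/a) = √(2·5.79/3.079) ≈ 1.94 s.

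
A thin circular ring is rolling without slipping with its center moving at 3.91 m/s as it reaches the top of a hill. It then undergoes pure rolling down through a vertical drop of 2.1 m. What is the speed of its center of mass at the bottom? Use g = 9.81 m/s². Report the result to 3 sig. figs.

Here I = MR², so the shape factor k = I/(MR²) = 1.
Pure rolling means v = ωR; then KE = ½Mv² + ½I(v/R)² = ½(1+k)Mv² = Mv².
Conserving energy between top and bottom: Mv² = Mv₀² + Mgh, hence v² = v₀² + 2gh/(1+k).
v = √(3.91² + 2×9.81×2.1/2) = √35.89 ≈ 5.99 m/s.

v ≈ 5.99 m/s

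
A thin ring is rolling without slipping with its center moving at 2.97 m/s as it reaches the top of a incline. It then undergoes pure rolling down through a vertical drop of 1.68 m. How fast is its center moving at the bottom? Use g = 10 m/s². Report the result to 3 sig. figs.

v ≈ 5.06 m/s

For this body I = MR², i.e. k = I/(MR²) = 1.
Rolling without slipping gives ω = v/R, so the total kinetic energy is ½Mv² + ½Iω² = ½(1+k)Mv² = Mv².
Energy conservation: Mv₀² + Mgh = Mv², so v² = v₀² + 2gh/(1+k).
v = √(2.97² + 2×10×1.68/2) = √25.62 ≈ 5.06 m/s.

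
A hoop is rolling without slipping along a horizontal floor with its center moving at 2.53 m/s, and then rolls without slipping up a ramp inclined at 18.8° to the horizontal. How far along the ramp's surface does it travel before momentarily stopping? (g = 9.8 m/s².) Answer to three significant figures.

d ≈ 2.03 m

With I = MR², the ratio k = I/(MR²) is 1.
Since it rolls without slipping, ω = v/R and KE = ½Mv² + ½Iω² = ½(1+k)Mv² = Mv².
Setting this equal to Mgh gives the vertical rise h = (1+k)v₀²/(2g) = 2×2.53²/(2×9.8) = 0.6532 m.
The distance along the slope is d = h/sinθ = 0.6532/sin18.8° ≈ 2.03 m.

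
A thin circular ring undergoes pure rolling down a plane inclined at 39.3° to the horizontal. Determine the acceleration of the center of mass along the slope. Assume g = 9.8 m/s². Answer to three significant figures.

a ≈ 3.10 m/s²

Here I = MR², so the shape factor k = I/(MR²) = 1.
Along the incline Mg sinθ − f = Ma, and torque about the center fR = Iα = kMR²(a/R) gives f = kMa.
Eliminating f: Mg sinθ = (1+k)Ma, so a = g sinθ/(1+k) = 9.8 × sin39.3° / 2 ≈ 3.10 m/s².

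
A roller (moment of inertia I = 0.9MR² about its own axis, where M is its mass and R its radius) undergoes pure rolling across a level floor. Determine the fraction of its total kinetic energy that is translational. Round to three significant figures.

fraction ≈ 0.526

For this body I = 0.9MR², i.e. k = I/(MR²) = 0.9.
Since ω = v/R, the translational part is ½Mv² and the rotational part is ½I(v/R)² = ½kMv²; the total is ½(1+k)Mv².
The translational fraction is therefore 1/(1+k) = 1/1.9 ≈ 0.526.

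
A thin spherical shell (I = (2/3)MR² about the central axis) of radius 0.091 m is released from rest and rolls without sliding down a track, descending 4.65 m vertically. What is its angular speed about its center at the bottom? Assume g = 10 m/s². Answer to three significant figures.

The moment of inertia is (2/3)MR², giving k ≡ I/(MR²) = 2/3.
Rolling without slipping gives ω = v/R, so the total kinetic energy is ½Mv² + ½Iω² = ½(1+k)Mv² = (5/6)Mv².
Energy conservation Mgh = ½(1+k)Mv² gives v = √(2gh/(1+k)) = √(2 × 10 × 4.65 / 1.667) = 7.47 m/s.
The angular speed follows from ω = v/R = 7.47/0.091 ≈ 82.1 rad/s.

ω ≈ 82.1 rad/s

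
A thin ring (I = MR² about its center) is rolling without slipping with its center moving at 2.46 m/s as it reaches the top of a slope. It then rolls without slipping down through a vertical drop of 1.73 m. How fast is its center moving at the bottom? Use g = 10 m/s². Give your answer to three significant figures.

v ≈ 4.83 m/s

With I = MR², the ratio k = I/(MR²) is 1.
The rolling condition ω = v/R makes the rotational term ½I(v/R)² = ½kMv², so KE_total = ½(1+k)Mv² = Mv².
Energy conservation: Mv₀² + Mgh = Mv², so v² = v₀² + 2gh/(1+k).
v = √(2.46² + 2×10×1.73/2) = √23.35 ≈ 4.83 m/s.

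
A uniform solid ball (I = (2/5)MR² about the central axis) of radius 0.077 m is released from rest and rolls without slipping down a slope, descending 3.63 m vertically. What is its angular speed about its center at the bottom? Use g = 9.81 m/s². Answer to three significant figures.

With I = (2/5)MR², the ratio k = I/(MR²) is 0.4.
Pure rolling means v = ωR; then KE = ½Mv² + ½I(v/R)² = ½(1+k)Mv² = (7/10)Mv².
Energy conservation Mgh = ½(1+k)Mv² gives v = √(2gh/(1+k)) = √(2 × 9.81 × 3.63 / 1.4) = 7.132 m/s.
Then ω = v/R = 7.132 / 0.077 ≈ 92.6 rad/s.

ω ≈ 92.6 rad/s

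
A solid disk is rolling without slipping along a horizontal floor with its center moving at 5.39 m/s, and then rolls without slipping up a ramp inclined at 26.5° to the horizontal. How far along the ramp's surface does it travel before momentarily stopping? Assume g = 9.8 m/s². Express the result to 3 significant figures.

d ≈ 4.98 m

For this body I = (1/2)MR², i.e. k = I/(MR²) = 0.5.
The rolling condition ω = v/R makes the rotational term ½I(v/R)² = ½kMv², so KE_total = ½(1+k)Mv² = (3/4)Mv².
Setting this equal to Mgh gives the vertical rise h = (1+k)v₀²/(2g) = 1.5×5.39²/(2×9.8) = 2.223 m.
The distance along the slope is d = h/sinθ = 2.223/sin26.5° ≈ 4.98 m.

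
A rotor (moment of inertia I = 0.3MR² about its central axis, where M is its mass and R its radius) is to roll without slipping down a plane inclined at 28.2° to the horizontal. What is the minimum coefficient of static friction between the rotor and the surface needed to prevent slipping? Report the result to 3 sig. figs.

μ_min ≈ 0.124

For this body I = 0.3MR², i.e. k = I/(MR²) = 0.3.
Translational: Mg sinθ − f = Ma. Rotational about the CM: fR = Iα = kMRa, so f = kMa.
These give a = g sinθ/(1+k) and the required friction f = kMg sinθ/(1+k).
The normal force is N = Mg cosθ, so μ_min = f/N = k tanθ/(1+k).
μ_min = 0.3 × tan28.2° / 1.3 ≈ 0.124.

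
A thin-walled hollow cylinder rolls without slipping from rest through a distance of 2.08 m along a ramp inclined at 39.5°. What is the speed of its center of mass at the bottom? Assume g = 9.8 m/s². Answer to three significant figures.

v ≈ 3.60 m/s

With I = MR², the ratio k = I/(MR²) is 1.
Since it rolls without slipping, ω = v/R and KE = ½Mv² + ½Iω² = ½(1+k)Mv² = Mv².
The vertical drop is h = L sinθ = 2.08 × sin39.5° = 1.323 m.
Setting Mgh = Mv² gives v = √(2gh/(1+k)) = √(2·9.8·1.323/2) ≈ 3.60 m/s.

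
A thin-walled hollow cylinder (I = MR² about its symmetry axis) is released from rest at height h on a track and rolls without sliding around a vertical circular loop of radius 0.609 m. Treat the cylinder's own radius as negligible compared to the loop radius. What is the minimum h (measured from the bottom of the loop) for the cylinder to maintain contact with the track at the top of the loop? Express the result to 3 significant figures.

h_min ≈ 1.83 m

The moment of inertia is MR², giving k ≡ I/(MR²) = 1.
At the top of the loop, the minimum-contact condition is Mg = Mv_top²/r, so v_top² = gr.
With ω = v/R, the kinetic energy at speed v is ½(1+k)Mv² = Mv².
Energy conservation from release (height h) to the top (height 2r): Mgh = Mg(2r) + M·gr.
Thus h_min = 2r + (1+k)r/2 = r(2 + 2/2) = 0.609 × 3 ≈ 1.83 m.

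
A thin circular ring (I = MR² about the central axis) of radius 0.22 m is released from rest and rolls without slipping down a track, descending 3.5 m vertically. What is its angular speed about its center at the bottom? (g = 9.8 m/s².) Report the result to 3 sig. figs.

ω ≈ 26.6 rad/s

The moment of inertia is MR², giving k ≡ I/(MR²) = 1.
Pure rolling means v = ωR; then KE = ½Mv² + ½I(v/R)² = ½(1+k)Mv² = Mv².
Energy conservation Mgh = ½(1+k)Mv² gives v = √(2gh/(1+k)) = √(2 × 9.8 × 3.5 / 2) = 5.857 m/s.
Then ω = v/R = 5.857 / 0.22 ≈ 26.6 rad/s.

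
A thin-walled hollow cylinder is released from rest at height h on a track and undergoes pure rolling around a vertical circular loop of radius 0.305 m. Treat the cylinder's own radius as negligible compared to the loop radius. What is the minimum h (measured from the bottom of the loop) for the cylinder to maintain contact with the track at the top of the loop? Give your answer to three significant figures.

The moment of inertia is MR², giving k ≡ I/(MR²) = 1.
At the top, contact is just lost when gravity alone supplies the centripetal force: Mg = Mv_top²/r, i.e. v_top² = gr.
With ω = v/R, the kinetic energy at speed v is ½(1+k)Mv² = Mv².
Energy conservation from release (height h) to the top (height 2r): Mgh = Mg(2r) + M·gr.
Thus h_min = 2r + (1+k)r/2 = r(2 + 2/2) = 0.305 × 3 ≈ 0.915 m.

h_min ≈ 0.915 m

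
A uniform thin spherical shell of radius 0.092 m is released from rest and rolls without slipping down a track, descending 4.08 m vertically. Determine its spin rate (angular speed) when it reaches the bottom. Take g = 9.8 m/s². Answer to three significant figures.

With I = (2/3)MR², the ratio k = I/(MR²) is 2/3.
Pure rolling means v = ωR; then KE = ½Mv² + ½I(v/R)² = ½(1+k)Mv² = (5/6)Mv².
Energy conservation Mgh = ½(1+k)Mv² gives v = √(2gh/(1+k)) = √(2 × 9.8 × 4.08 / 1.667) = 6.927 m/s.
The angular speed follows from ω = v/R = 6.927/0.092 ≈ 75.3 rad/s.

ω ≈ 75.3 rad/s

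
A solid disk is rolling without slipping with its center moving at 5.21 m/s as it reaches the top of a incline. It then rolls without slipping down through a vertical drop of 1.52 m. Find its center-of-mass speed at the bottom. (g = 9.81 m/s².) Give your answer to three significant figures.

v ≈ 6.86 m/s

Here I = (1/2)MR², so the shape factor k = I/(MR²) = 0.5.
Pure rolling means v = ωR; then KE = ½Mv² + ½I(v/R)² = ½(1+k)Mv² = (3/4)Mv².
Energy conservation: (3/4)Mv₀² + Mgh = (3/4)Mv², so v² = v₀² + 2gh/(1+k).
v = √(5.21² + 2×9.81×1.52/1.5) = √47.03 ≈ 6.86 m/s.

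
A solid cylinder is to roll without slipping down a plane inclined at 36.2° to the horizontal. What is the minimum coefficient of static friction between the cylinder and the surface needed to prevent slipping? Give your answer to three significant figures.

μ_min ≈ 0.244

The moment of inertia is (1/2)MR², giving k ≡ I/(MR²) = 0.5.
Newton's second law down the slope: Mg sinθ − f = Ma. The torque equation fR = Iα (with α = a/R) gives f = kMa.
These give a = g sinθ/(1+k) and the required friction f = kMg sinθ/(1+k).
The normal force is N = Mg cosθ, so μ_min = f/N = k tanθ/(1+k).
μ_min = 0.5 × tan36.2° / 1.5 ≈ 0.244.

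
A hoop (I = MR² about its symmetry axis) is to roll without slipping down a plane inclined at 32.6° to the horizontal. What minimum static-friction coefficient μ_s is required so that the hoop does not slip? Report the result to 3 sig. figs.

μ_min ≈ 0.320

Here I = MR², so the shape factor k = I/(MR²) = 1.
Newton's second law down the slope: Mg sinθ − f = Ma. The torque equation fR = Iα (with α = a/R) gives f = kMa.
These give a = g sinθ/(1+k) and the required friction f = kMg sinθ/(1+k).
The normal force is N = Mg cosθ, so μ_min = f/N = k tanθ/(1+k).
μ_min = 1 × tan32.6° / 2 ≈ 0.320.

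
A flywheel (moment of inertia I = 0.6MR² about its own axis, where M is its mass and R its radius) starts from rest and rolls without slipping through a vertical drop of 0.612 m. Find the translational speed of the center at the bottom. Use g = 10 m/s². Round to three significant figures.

v ≈ 2.77 m/s

For this body I = 0.6MR², i.e. k = I/(MR²) = 0.6.
Since it rolls without slipping, ω = v/R and KE = ½Mv² + ½Iω² = ½(1+k)Mv² = (4/5)Mv².
Setting Mgh = (4/5)Mv² gives v = √(2gh/(1+k)) = √(2·10·0.612/1.6) ≈ 2.77 m/s.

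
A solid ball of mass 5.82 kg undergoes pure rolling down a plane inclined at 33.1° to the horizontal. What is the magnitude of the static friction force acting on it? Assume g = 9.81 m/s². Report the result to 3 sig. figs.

The moment of inertia is (2/5)MR², giving k ≡ I/(MR²) = 0.4.
Translational: Mg sinθ − f = Ma. Rotational about the CM: fR = Iα = kMRa, so f = kMa.
Combining, a = g sinθ/(1+k) and f = kMa = kMg sinθ/(1+k).
f = 0.4 × 5.82 × 9.81 × sin33.1° / 1.4 ≈ 8.91 N.

f ≈ 8.91 N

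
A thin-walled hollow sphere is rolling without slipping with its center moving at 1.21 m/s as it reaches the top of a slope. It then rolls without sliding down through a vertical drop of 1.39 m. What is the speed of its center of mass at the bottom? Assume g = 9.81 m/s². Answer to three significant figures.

For this body I = (2/3)MR², i.e. k = I/(MR²) = 2/3.
The rolling condition ω = v/R makes the rotational term ½I(v/R)² = ½kMv², so KE_total = ½(1+k)Mv² = (5/6)Mv².
Energy conservation: (5/6)Mv₀² + Mgh = (5/6)Mv², so v² = v₀² + 2gh/(1+k).
v = √(1.21² + 2×9.81×1.39/1.667) = √17.83 ≈ 4.22 m/s.

v ≈ 4.22 m/s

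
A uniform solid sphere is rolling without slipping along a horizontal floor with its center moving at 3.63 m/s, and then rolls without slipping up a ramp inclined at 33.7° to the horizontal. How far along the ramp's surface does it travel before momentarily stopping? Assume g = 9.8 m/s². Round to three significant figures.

With I = (2/5)MR², the ratio k = I/(MR²) is 0.4.
The rolling condition ω = v/R makes the rotational term ½I(v/R)² = ½kMv², so KE_total = ½(1+k)Mv² = (7/10)Mv².
Setting this equal to Mgh gives the vertical rise h = (1+k)v₀²/(2g) = 1.4×3.63²/(2×9.8) = 0.9412 m.
The distance along the slope is d = h/sinθ = 0.9412/sin33.7° ≈ 1.70 m.

d ≈ 1.70 m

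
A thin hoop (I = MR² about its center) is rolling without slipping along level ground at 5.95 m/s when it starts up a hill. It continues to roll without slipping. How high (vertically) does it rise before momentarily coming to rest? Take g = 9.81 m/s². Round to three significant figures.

The moment of inertia is MR², giving k ≡ I/(MR²) = 1.
Since it rolls without slipping, ω = v/R and KE = ½Mv² + ½Iω² = ½(1+k)Mv² = Mv².
At the top the kinetic energy is zero, so Mv₀² = Mgh.
Thus h = (1+k)v₀²/(2g) = 2 × 5.95² / (2 × 9.81) ≈ 3.61 m.

h ≈ 3.61 m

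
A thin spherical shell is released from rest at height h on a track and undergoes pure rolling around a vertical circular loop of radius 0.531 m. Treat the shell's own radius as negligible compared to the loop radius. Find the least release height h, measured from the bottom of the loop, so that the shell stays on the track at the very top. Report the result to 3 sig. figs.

For this body I = (2/3)MR², i.e. k = I/(MR²) = 2/3.
At the top of the loop, the minimum-contact condition is Mg = Mv_top²/r, so v_top² = gr.
With ω = v/R, the kinetic energy at speed v is ½(1+k)Mv² = (5/6)Mv².
Energy conservation from release (height h) to the top (height 2r): Mgh = Mg(2r) + (5/6)M·gr.
Thus h_min = 2r + (1+k)r/2 = r(2 + 1.667/2) = 0.531 × 2.833 ≈ 1.50 m.

h_min ≈ 1.50 m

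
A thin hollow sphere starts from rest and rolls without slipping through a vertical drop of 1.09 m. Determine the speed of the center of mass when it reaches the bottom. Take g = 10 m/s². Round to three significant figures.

v ≈ 3.62 m/s

The moment of inertia is (2/3)MR², giving k ≡ I/(MR²) = 2/3.
Pure rolling means v = ωR; then KE = ½Mv² + ½I(v/R)² = ½(1+k)Mv² = (5/6)Mv².
Setting Mgh = (5/6)Mv² gives v = √(2gh/(1+k)) = √(2·10·1.09/1.667) ≈ 3.62 m/s.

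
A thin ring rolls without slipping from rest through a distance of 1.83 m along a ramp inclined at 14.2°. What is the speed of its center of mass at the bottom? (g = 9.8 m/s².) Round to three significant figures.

Here I = MR², so the shape factor k = I/(MR²) = 1.
Pure rolling means v = ωR; then KE = ½Mv² + ½I(v/R)² = ½(1+k)Mv² = Mv².
The vertical drop is h = L sinθ = 1.83 × sin14.2° = 0.4489 m.
Energy conservation: Mgh = Mv², so v = √(2gh/(1+k)) = √(2 × 9.8 × 0.4489 / 2) ≈ 2.10 m/s.

v ≈ 2.10 m/s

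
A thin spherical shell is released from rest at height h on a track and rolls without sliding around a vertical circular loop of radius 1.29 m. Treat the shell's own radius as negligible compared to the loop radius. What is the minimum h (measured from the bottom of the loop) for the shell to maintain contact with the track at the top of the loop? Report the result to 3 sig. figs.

h_min ≈ 3.66 m

Here I = (2/3)MR², so the shape factor k = I/(MR²) = 2/3.
At the top, contact is just lost when gravity alone supplies the centripetal force: Mg = Mv_top²/r, i.e. v_top² = gr.
With ω = v/R, the kinetic energy at speed v is ½(1+k)Mv² = (5/6)Mv².
Energy conservation from release (height h) to the top (height 2r): Mgh = Mg(2r) + (5/6)M·gr.
Thus h_min = 2r + (1+k)r/2 = r(2 + 1.667/2) = 1.29 × 2.833 ≈ 3.66 m.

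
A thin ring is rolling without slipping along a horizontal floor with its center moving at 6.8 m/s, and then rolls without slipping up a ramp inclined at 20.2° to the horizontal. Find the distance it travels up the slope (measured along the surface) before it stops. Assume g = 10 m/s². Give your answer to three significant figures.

For this body I = MR², i.e. k = I/(MR²) = 1.
The rolling condition ω = v/R makes the rotational term ½I(v/R)² = ½kMv², so KE_total = ½(1+k)Mv² = Mv².
Setting this equal to Mgh gives the vertical rise h = (1+k)v₀²/(2g) = 2×6.8²/(2×10) = 4.624 m.
Along the incline, d = h/sinθ = 4.624/sin20.2° ≈ 13.4 m.

d ≈ 13.4 m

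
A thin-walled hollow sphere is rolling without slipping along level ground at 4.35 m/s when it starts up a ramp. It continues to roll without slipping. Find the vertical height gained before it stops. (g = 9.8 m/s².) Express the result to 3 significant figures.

Here I = (2/3)MR², so the shape factor k = I/(MR²) = 2/3.
Rolling without slipping gives ω = v/R, so the total kinetic energy is ½Mv² + ½Iω² = ½(1+k)Mv² = (5/6)Mv².
All of this converts to potential energy at the highest point: (5/6)Mv₀² = Mgh.
Thus h = (1+k)v₀²/(2g) = 1.667 × 4.35² / (2 × 9.8) ≈ 1.61 m.

h ≈ 1.61 m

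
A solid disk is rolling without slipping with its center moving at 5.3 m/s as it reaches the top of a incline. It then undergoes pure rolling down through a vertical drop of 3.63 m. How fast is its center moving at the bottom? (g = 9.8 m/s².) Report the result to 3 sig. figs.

The moment of inertia is (1/2)MR², giving k ≡ I/(MR²) = 0.5.
Rolling without slipping gives ω = v/R, so the total kinetic energy is ½Mv² + ½Iω² = ½(1+k)Mv² = (3/4)Mv².
Conserving energy between top and bottom: (3/4)Mv² = (3/4)Mv₀² + Mgh, hence v² = v₀² + 2gh/(1+k).
v = √(5.3² + 2×9.8×3.63/1.5) = √75.52 ≈ 8.69 m/s.

v ≈ 8.69 m/s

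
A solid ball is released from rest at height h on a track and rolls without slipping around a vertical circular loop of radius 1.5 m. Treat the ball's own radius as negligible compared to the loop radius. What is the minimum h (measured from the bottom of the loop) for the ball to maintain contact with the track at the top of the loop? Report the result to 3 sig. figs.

h_min ≈ 4.05 m

With I = (2/5)MR², the ratio k = I/(MR²) is 0.4.
At the top of the loop, the minimum-contact condition is Mg = Mv_top²/r, so v_top² = gr.
With ω = v/R, the kinetic energy at speed v is ½(1+k)Mv² = (7/10)Mv².
Energy conservation from release (height h) to the top (height 2r): Mgh = Mg(2r) + (7/10)M·gr.
Thus h_min = 2r + (1+k)r/2 = r(2 + 1.4/2) = 1.5 × 2.7 ≈ 4.05 m.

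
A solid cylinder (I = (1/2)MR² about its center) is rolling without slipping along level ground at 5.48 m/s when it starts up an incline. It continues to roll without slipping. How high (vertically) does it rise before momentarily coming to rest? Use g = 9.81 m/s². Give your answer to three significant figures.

h ≈ 2.30 m

With I = (1/2)MR², the ratio k = I/(MR²) is 0.5.
The rolling condition ω = v/R makes the rotational term ½I(v/R)² = ½kMv², so KE_total = ½(1+k)Mv² = (3/4)Mv².
At the top the kinetic energy is zero, so (3/4)Mv₀² = Mgh.
Thus h = (1+k)v₀²/(2g) = 1.5 × 5.48² / (2 × 9.81) ≈ 2.30 m.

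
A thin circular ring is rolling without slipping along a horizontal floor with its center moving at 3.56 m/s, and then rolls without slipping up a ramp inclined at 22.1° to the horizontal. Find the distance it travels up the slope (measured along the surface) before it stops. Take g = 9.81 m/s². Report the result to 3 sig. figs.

The moment of inertia is MR², giving k ≡ I/(MR²) = 1.
Pure rolling means v = ωR; then KE = ½Mv² + ½I(v/R)² = ½(1+k)Mv² = Mv².
Setting this equal to Mgh gives the vertical rise h = (1+k)v₀²/(2g) = 2×3.56²/(2×9.81) = 1.292 m.
The distance along the slope is d = h/sinθ = 1.292/sin22.1° ≈ 3.43 m.

d ≈ 3.43 m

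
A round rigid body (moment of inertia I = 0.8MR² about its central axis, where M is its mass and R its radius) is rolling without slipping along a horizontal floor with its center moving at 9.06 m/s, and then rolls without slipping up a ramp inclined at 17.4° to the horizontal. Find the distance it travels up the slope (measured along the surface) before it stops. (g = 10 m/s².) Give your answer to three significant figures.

Here I = 0.8MR², so the shape factor k = I/(MR²) = 0.8.
Rolling without slipping gives ω = v/R, so the total kinetic energy is ½Mv² + ½Iω² = ½(1+k)Mv² = (9/10)Mv².
Setting this equal to Mgh gives the vertical rise h = (1+k)v₀²/(2g) = 1.8×9.06²/(2×10) = 7.388 m.
Along the incline, d = h/sinθ = 7.388/sin17.4° ≈ 24.7 m.

d ≈ 24.7 m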